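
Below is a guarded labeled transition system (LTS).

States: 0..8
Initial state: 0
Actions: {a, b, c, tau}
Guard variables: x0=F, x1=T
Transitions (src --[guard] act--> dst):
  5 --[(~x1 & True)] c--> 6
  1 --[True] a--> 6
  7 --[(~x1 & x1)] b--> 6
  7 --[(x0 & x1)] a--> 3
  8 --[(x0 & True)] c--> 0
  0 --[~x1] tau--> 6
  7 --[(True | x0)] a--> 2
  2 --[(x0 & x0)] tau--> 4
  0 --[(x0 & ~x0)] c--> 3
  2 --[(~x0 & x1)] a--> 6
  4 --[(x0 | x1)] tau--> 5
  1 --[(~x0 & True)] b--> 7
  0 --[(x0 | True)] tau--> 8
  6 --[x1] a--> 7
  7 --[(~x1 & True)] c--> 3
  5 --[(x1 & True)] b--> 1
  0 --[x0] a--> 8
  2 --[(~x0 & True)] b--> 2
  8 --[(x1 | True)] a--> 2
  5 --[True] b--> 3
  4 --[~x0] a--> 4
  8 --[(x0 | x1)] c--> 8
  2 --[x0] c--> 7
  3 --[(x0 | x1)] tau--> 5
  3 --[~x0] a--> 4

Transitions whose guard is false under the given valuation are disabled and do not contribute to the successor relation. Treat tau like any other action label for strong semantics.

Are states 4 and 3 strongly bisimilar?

Compute ~ classes (split until stable):
  P[0] = {{0,1,2,3,4,5,6,7,8}}
  P[1] = {{0},{1,2},{3,4},{5},{6,7},{8}}
  P[2] = {{0},{1},{2},{3,4},{5},{6},{7},{8}}
Fixed point at round 3; 8 class(es).
[4]={3,4}  [3]={3,4}

Answer: BISIMILAR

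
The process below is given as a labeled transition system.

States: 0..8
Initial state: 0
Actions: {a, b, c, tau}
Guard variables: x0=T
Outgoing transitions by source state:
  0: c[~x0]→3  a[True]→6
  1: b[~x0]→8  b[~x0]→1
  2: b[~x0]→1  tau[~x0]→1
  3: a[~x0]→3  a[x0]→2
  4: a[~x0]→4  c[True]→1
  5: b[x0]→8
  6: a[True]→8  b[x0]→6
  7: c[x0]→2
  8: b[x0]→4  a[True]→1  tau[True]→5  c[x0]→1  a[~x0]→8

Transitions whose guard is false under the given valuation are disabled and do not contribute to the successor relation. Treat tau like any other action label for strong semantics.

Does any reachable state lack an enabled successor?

Reachable = {0,1,4,5,6,8}
  0: a→6  [1 exit(s)]
  1: ∅  [no exit]
  4: c→1  [1 exit(s)]
  5: b→8  [1 exit(s)]
  6: a→8  b→6  [2 exit(s)]
  8: a→1  b→4  c→1  tau→5  [4 exit(s)]
witness 1: a·a·a

Answer: DEADLOCK at state 1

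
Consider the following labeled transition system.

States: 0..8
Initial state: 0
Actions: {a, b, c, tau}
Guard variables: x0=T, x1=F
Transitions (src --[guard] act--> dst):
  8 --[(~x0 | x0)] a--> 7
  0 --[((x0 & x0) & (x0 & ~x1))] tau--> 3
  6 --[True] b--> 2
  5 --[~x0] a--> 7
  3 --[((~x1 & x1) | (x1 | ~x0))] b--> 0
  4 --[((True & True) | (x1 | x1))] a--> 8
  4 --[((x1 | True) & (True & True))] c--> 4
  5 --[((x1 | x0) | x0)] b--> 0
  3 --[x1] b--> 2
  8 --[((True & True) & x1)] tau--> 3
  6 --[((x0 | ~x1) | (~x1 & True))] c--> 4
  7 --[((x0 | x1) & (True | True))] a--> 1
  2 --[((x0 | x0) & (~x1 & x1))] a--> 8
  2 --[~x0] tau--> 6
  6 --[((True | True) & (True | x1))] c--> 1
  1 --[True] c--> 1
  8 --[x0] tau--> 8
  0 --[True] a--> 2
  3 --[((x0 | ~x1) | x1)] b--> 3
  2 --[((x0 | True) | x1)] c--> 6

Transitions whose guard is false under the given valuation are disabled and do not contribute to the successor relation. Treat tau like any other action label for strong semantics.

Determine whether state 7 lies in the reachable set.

Answer: REACHABLE

Analysis:
14 transition(s) survive guard evaluation.
L0 = {0}
L1 = {2,3}  total {0,2,3}
L2 = {6}  total {0,2,3,6}
L3 = {1,4}  total {0,1,2,3,4,6}
L4 = {8}  total {0,1,2,3,4,6,8}
L5 = {7}  total {0,1,2,3,4,6,7,8}
Reach set: {0,1,2,3,4,6,7,8}
witness 7: a·c·c·a·a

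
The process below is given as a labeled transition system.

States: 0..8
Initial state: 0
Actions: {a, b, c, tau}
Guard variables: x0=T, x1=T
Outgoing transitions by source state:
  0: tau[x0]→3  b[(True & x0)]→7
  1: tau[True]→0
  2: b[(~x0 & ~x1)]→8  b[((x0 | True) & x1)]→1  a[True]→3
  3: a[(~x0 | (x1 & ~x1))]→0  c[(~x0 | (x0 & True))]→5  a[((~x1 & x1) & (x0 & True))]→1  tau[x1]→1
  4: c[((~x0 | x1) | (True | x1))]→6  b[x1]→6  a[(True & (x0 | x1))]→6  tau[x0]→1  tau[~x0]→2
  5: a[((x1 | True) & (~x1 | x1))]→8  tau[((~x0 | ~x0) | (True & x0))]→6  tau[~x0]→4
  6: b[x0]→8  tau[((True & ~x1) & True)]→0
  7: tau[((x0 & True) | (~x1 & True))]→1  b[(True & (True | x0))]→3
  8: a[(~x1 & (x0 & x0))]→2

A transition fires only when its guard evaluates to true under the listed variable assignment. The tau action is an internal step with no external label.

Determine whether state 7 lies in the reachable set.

Answer: REACHABLE

Trace:
Guard filter leaves 16 enabled edge(s).
L0 = {0}
L1 = {3,7}  now seen {0,3,7}
L2 = {1,5}  now seen {0,1,3,5,7}
L3 = {6,8}  now seen {0,1,3,5,6,7,8}
Reachable = {0,1,3,5,6,7,8}
witness 7: b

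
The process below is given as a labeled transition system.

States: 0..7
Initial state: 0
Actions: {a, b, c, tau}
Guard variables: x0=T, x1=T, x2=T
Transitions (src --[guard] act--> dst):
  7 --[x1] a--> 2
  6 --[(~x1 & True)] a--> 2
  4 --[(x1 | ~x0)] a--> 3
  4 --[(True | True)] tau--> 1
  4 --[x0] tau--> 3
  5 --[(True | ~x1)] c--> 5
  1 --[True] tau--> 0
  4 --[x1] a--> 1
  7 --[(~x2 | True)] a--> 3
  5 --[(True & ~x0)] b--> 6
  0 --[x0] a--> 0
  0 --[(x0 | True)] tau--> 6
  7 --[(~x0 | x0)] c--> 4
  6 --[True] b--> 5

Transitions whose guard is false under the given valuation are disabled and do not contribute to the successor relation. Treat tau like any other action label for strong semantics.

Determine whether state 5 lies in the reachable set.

After dropping false guards: 12 live edges.
Layer 0: {0}
Layer 1: {6}  now seen {0,6}
Layer 2: {5}  now seen {0,5,6}
Reach set: {0,5,6}
trace reaching 5: tau·b

Answer: REACHABLE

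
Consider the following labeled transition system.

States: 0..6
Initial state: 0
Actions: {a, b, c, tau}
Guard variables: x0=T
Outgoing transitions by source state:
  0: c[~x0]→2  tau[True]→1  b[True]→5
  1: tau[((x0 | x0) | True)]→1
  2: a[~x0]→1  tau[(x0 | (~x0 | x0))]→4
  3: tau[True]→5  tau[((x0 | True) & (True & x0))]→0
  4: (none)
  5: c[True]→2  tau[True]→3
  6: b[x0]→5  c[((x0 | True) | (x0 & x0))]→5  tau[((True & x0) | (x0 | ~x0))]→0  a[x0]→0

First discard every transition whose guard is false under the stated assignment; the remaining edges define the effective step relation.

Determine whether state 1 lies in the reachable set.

12 transition(s) survive guard evaluation.
L0 = {0}
L1 = {1,5}  cumulative {0,1,5}
L2 = {2,3}  cumulative {0,1,2,3,5}
L3 = {4}  cumulative {0,1,2,3,4,5}
Reach set: {0,1,2,3,4,5}
witness 1: tau

Answer: REACHABLE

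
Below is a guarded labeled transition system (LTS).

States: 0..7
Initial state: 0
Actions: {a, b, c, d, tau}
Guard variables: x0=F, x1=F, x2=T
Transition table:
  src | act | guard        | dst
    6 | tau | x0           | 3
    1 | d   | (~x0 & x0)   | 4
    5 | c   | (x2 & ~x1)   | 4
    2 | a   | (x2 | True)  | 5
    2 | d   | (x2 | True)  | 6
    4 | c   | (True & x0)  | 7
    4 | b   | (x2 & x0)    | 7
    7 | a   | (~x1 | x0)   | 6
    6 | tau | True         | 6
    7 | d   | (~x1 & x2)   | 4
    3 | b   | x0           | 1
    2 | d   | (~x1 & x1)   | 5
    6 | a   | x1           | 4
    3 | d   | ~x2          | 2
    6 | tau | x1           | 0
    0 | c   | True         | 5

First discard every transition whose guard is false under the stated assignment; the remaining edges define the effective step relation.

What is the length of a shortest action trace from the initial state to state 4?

Answer: 2

Trace:
Breadth-first toward 4:
  Layer 0: {0}
  Layer 1: {5}
  Layer 2: {4}
4 enters at depth 2; path c·c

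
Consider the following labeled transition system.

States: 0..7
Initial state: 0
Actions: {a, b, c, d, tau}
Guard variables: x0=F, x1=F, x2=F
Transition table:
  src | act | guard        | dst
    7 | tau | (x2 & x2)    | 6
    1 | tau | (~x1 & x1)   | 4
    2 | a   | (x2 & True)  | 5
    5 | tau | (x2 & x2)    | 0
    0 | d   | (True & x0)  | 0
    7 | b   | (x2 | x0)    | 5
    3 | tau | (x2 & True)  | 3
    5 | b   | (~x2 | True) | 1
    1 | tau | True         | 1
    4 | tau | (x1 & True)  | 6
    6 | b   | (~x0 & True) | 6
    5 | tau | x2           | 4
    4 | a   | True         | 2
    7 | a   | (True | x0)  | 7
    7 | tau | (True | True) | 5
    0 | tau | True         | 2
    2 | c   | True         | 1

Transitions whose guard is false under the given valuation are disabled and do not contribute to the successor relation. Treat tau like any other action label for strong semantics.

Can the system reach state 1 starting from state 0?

After dropping false guards: 8 live edges.
Layer 0: {0}
Layer 1: {2}  now seen {0,2}
Layer 2: {1}  now seen {0,1,2}
Reach set: {0,1,2}
witness 1: tau·c

Answer: REACHABLE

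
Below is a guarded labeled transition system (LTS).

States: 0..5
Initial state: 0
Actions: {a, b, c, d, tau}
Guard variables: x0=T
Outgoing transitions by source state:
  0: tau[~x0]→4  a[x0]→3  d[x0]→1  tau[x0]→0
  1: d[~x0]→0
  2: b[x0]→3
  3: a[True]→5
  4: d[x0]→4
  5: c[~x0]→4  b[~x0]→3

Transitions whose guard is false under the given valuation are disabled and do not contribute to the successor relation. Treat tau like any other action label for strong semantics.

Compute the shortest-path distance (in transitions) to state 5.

Answer: 2

Trace:
Breadth-first toward 5:
  Layer 0: {0}
  Layer 1: {1,3}
  Layer 2: {5}
5 enters at depth 2; path a·a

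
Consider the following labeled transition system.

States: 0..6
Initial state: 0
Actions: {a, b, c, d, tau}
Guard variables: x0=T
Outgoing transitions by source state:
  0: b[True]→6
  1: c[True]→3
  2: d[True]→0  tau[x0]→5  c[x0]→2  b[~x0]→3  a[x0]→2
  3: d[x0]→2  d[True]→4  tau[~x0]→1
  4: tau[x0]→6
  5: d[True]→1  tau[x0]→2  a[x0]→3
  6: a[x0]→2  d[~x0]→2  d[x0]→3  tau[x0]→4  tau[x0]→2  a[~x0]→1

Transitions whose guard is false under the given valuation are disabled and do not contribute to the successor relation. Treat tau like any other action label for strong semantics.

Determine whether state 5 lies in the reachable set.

Answer: REACHABLE

Trace:
After dropping false guards: 16 live edges.
Layer 0: {0}
Layer 1: {6}  total {0,6}
Layer 2: {2,3,4}  total {0,2,3,4,6}
Layer 3: {5}  total {0,2,3,4,5,6}
Layer 4: {1}  total {0,1,2,3,4,5,6}
Reach set: {0,1,2,3,4,5,6}
trace reaching 5: b·a·tau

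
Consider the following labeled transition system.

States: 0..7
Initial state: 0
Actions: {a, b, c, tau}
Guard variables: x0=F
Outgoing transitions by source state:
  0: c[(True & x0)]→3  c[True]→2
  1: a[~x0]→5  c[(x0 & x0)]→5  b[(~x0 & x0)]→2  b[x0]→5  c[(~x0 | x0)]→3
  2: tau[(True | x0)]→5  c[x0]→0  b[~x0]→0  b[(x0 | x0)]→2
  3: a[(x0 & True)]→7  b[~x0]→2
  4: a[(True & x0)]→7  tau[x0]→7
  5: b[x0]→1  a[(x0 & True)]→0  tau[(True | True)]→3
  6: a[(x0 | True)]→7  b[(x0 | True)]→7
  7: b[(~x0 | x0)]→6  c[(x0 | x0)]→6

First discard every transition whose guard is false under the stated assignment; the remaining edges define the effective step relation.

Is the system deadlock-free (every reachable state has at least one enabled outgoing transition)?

Answer: DEADLOCK-FREE

Working:
Reach set: {0,2,3,5}
  0: c→2  [1 exit(s)]
  2: b→0  tau→5  [2 exit(s)]
  3: b→2  [1 exit(s)]
  5: tau→3  [1 exit(s)]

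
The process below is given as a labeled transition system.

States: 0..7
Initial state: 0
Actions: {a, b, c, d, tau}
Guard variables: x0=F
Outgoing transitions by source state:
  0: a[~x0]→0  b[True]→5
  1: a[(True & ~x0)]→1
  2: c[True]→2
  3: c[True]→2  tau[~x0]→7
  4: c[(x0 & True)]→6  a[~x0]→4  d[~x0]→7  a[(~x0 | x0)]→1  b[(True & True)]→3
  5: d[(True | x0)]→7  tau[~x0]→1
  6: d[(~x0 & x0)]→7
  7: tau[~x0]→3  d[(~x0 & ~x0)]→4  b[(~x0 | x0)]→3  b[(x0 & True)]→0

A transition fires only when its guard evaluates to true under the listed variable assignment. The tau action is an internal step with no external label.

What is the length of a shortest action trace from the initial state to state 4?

Answer: 3

Analysis:
Layered search for 4:
  depth 0: {0}
  depth 1: {5}
  depth 2: {1,7}
  depth 3: {3,4}
depth(4)=3, e.g. b·d·d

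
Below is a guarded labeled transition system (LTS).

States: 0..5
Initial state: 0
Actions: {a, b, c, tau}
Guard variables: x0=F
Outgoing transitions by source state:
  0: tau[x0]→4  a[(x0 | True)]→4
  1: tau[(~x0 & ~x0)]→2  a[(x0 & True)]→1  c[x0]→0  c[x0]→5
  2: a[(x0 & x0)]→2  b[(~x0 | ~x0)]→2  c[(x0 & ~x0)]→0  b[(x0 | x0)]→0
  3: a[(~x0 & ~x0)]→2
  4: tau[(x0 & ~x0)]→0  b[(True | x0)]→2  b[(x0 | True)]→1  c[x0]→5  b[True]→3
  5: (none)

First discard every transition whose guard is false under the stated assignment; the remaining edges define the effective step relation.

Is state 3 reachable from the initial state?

Answer: REACHABLE

Trace:
Guard filter leaves 7 enabled edge(s).
L0 = {0}
L1 = {4}  cumulative {0,4}
L2 = {1,2,3}  cumulative {0,1,2,3,4}
Reach set: {0,1,2,3,4}
Path to 3: a·b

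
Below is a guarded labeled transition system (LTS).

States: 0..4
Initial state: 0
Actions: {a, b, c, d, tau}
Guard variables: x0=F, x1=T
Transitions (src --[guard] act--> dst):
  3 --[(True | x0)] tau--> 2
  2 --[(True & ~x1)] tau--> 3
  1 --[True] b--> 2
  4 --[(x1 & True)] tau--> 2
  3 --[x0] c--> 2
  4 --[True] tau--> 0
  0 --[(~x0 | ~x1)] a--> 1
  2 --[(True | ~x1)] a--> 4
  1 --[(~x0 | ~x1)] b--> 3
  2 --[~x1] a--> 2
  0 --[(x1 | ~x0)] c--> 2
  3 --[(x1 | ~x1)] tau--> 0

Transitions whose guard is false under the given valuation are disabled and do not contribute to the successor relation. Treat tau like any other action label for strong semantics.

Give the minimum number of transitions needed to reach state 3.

Answer: 2

Trace:
Layered search for 3:
  L0 = {0}
  L1 = {1,2}
  L2 = {3,4}
3 enters at depth 2; path a·b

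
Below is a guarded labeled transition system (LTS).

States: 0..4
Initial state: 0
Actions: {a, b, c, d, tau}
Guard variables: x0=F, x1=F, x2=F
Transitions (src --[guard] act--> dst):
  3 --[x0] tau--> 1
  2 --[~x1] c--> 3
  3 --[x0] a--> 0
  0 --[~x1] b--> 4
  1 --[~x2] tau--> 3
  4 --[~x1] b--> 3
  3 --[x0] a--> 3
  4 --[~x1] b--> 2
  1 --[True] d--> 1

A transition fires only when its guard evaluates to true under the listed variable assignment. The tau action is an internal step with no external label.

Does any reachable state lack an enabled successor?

R = {0,2,3,4}
  0: b→4  [1 exit(s)]
  2: c→3  [1 exit(s)]
  3: ∅  [no exit]
  4: b→2  b→3  [2 exit(s)]
trace reaching 3: b·b

Answer: DEADLOCK at state 3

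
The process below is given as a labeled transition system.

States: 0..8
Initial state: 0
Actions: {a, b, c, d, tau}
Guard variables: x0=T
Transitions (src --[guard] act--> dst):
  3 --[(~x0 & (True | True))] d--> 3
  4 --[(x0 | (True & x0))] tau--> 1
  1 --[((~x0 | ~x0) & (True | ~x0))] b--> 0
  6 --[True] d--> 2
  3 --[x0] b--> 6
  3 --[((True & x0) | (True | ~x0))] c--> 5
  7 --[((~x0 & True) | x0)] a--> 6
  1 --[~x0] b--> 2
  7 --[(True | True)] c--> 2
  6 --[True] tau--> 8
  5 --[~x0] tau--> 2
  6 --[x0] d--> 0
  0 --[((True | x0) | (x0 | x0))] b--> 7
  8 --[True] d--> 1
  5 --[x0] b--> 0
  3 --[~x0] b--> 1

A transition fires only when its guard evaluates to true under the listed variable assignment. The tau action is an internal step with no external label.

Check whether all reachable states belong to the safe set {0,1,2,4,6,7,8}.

Allowed set {0,1,2,4,6,7,8}
Reach set: {0,1,2,6,7,8}
  0: ✓
  1: ✓
  2: ✓
  6: ✓
  7: ✓
  8: ✓

Answer: INVARIANT HOLDS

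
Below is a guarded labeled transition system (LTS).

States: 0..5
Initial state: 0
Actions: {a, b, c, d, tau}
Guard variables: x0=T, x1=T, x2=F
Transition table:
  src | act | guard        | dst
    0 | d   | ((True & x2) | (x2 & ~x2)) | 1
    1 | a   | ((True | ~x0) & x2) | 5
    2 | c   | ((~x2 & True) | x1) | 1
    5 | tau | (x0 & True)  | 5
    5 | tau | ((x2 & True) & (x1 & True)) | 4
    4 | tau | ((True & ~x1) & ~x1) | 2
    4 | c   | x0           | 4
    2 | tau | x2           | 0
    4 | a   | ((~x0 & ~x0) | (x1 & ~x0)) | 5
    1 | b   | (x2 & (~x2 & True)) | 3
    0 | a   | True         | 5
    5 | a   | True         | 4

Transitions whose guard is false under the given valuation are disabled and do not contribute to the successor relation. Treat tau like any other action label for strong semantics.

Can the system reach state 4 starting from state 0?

Guard filter leaves 5 enabled edge(s).
depth 0: {0}
depth 1: {5}  cumulative {0,5}
depth 2: {4}  cumulative {0,4,5}
Reachable = {0,4,5}
witness 4: a·a

Answer: REACHABLE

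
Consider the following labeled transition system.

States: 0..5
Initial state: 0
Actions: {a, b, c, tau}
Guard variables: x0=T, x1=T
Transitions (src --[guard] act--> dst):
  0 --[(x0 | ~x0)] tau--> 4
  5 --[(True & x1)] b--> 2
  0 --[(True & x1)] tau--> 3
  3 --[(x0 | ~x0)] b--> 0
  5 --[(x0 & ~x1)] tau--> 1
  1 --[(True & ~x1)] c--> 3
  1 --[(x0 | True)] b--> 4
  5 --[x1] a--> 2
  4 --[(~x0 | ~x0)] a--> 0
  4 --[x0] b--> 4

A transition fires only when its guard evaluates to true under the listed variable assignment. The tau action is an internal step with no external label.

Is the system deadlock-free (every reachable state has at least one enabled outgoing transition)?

Reachable = {0,3,4}
  0: tau→3  tau→4  [deg 2]
  3: b→0  [deg 1]
  4: b→4  [deg 1]

Answer: DEADLOCK-FREE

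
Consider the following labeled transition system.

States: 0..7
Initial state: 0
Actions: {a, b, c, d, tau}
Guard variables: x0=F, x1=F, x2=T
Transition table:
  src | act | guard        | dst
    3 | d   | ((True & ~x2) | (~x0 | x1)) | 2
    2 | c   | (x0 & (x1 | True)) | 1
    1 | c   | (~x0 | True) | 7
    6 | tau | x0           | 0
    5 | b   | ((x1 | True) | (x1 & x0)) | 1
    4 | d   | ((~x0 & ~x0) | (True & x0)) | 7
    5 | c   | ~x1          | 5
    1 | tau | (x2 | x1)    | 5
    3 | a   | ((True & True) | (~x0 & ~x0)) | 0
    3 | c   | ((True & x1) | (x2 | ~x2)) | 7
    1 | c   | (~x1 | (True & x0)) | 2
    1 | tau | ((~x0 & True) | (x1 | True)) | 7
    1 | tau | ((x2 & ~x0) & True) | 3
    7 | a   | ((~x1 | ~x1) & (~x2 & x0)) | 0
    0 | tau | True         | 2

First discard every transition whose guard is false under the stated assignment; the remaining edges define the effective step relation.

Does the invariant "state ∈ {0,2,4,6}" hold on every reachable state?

Answer: INVARIANT HOLDS

Working:
Allowed set {0,2,4,6}
R = {0,2}
  0: ok
  2: ok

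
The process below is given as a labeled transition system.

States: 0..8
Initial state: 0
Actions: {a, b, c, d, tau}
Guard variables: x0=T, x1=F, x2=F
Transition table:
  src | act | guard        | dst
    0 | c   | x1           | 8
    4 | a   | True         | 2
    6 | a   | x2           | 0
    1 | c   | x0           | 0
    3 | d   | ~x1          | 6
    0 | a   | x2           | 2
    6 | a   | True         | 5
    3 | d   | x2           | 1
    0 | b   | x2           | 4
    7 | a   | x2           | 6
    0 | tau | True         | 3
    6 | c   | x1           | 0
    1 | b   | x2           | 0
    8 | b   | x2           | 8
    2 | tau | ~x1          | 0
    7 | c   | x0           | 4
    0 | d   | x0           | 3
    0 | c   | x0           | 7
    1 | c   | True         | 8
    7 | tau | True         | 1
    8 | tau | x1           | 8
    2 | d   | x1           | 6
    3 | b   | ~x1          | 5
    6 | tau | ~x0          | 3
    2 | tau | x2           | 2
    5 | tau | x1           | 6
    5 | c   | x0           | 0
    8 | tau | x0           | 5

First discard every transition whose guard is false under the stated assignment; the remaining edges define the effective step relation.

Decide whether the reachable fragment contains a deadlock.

Reach set: {0,1,2,3,4,5,6,7,8}
  0: c→7  d→3  tau→3  [deg 3]
  1: c→0  c→8  [deg 2]
  2: tau→0  [deg 1]
  3: b→5  d→6  [deg 2]
  4: a→2  [deg 1]
  5: c→0  [deg 1]
  6: a→5  [deg 1]
  7: c→4  tau→1  [deg 2]
  8: tau→5  [deg 1]

Answer: DEADLOCK-FREE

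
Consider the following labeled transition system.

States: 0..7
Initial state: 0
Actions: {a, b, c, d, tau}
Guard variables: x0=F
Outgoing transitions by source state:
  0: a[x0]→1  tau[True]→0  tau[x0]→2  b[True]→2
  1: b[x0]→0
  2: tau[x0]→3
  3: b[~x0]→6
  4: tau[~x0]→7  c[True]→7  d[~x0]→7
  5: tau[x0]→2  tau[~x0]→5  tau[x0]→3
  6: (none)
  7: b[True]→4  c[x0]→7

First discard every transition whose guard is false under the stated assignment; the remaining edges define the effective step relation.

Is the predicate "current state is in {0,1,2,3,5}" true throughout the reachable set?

Answer: INVARIANT HOLDS

Analysis:
Inv-set: {0,1,2,3,5}
Reach set: {0,2}
  0: ✓
  2: ✓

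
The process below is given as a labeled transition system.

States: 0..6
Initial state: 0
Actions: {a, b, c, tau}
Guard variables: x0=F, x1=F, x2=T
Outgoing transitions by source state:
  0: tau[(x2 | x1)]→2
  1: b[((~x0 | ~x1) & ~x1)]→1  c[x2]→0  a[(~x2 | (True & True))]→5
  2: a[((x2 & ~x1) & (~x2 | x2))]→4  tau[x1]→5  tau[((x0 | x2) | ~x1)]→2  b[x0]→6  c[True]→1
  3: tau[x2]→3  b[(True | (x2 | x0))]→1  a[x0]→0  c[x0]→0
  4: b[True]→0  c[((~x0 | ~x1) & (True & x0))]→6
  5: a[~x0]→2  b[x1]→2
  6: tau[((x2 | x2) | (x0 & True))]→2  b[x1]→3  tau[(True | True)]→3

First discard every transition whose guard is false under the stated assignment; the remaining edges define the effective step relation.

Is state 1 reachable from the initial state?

Guard filter leaves 13 enabled edge(s).
depth 0: {0}
depth 1: {2}  now seen {0,2}
depth 2: {1,4}  now seen {0,1,2,4}
depth 3: {5}  now seen {0,1,2,4,5}
Reach set: {0,1,2,4,5}
Path to 1: tau·c

Answer: REACHABLE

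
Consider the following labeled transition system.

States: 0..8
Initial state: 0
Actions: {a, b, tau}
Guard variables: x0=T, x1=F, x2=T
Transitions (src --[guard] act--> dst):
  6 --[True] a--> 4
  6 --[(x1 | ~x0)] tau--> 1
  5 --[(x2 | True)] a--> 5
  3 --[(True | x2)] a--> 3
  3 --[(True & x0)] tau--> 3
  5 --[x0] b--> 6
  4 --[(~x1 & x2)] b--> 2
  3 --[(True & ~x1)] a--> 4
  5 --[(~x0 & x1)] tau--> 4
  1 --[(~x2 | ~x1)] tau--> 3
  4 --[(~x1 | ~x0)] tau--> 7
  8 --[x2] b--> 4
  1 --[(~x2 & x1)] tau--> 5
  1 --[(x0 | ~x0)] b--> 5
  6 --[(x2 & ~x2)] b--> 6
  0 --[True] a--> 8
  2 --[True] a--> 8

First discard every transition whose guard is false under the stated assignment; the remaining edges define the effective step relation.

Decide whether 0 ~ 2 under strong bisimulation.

Refine partition for ~:
  round 0: {{0,1,2,3,4,5,6,7,8}}
  round 1: {{0,2,6},{1,4},{3},{5},{7},{8}}
  round 2: {{0,2},{1},{3},{4},{5},{6},{7},{8}}
stable after 3 split(s): 8 block(s)
[0]={0,2}  [2]={0,2}

Answer: BISIMILAR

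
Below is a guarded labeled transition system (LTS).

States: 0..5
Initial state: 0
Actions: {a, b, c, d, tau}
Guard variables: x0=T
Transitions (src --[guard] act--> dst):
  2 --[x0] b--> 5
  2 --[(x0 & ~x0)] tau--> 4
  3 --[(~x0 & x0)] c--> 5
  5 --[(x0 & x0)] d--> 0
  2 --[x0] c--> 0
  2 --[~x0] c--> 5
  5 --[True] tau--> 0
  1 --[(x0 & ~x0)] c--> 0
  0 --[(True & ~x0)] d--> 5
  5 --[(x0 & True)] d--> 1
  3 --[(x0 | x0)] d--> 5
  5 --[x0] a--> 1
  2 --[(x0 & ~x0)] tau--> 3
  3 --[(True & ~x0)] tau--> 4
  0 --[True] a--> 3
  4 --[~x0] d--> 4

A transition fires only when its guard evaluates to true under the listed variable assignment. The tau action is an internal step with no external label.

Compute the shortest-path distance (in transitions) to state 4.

BFS to 4:
  depth 0: {0}
  depth 1: {3}
  depth 2: {5}
  depth 3: {1}
4 never appears.

Answer: UNREACHABLE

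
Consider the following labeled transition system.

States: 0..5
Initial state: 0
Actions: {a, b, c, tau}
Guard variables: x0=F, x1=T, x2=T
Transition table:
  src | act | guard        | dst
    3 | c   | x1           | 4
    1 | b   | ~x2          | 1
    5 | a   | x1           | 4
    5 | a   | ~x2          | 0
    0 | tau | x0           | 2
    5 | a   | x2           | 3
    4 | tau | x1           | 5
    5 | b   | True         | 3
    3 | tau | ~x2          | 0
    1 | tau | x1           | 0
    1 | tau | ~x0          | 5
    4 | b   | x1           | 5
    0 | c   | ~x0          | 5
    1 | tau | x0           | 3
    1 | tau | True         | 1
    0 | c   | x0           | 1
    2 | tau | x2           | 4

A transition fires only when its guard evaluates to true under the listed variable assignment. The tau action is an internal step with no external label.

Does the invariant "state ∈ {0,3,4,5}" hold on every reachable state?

Answer: INVARIANT HOLDS

Working:
Inv-set: {0,3,4,5}
Reach set: {0,3,4,5}
  0: ✓
  3: ✓
  4: ✓
  5: ✓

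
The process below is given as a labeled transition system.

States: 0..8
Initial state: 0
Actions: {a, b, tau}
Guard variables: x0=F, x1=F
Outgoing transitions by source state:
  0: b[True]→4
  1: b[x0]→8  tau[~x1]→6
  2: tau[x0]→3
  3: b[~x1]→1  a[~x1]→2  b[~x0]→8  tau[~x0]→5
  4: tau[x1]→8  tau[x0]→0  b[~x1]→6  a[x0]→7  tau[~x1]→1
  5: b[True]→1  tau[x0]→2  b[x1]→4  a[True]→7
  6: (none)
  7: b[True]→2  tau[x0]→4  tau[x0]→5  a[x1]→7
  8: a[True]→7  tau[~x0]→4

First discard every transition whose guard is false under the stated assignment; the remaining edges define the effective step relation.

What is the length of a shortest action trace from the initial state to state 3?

Breadth-first toward 3:
  depth 0: {0}
  depth 1: {4}
  depth 2: {1,6}
3 never appears.

Answer: UNREACHABLE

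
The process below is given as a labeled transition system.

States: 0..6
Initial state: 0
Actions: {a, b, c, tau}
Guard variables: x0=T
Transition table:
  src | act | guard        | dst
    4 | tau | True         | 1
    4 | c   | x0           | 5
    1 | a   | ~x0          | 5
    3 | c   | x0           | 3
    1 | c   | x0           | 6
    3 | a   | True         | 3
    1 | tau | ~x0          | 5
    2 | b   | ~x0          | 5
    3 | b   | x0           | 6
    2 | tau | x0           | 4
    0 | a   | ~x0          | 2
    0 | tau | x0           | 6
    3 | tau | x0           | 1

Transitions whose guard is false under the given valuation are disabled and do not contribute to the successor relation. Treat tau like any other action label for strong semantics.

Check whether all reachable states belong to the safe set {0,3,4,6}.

Inv-set: {0,3,4,6}
Reachable = {0,6}
  0: ok
  6: ok

Answer: INVARIANT HOLDS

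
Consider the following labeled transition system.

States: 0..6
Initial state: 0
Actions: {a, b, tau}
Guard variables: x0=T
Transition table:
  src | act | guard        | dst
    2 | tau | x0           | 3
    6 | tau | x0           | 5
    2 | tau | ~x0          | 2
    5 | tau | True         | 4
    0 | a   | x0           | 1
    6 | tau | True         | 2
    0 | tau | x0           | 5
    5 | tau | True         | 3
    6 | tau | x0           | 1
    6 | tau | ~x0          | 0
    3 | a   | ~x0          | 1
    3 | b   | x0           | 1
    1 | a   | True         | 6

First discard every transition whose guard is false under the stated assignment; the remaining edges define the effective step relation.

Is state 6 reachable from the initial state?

After dropping false guards: 10 live edges.
L0 = {0}
L1 = {1,5}  total {0,1,5}
L2 = {3,4,6}  total {0,1,3,4,5,6}
L3 = {2}  total {0,1,2,3,4,5,6}
R = {0,1,2,3,4,5,6}
trace reaching 6: a·a

Answer: REACHABLE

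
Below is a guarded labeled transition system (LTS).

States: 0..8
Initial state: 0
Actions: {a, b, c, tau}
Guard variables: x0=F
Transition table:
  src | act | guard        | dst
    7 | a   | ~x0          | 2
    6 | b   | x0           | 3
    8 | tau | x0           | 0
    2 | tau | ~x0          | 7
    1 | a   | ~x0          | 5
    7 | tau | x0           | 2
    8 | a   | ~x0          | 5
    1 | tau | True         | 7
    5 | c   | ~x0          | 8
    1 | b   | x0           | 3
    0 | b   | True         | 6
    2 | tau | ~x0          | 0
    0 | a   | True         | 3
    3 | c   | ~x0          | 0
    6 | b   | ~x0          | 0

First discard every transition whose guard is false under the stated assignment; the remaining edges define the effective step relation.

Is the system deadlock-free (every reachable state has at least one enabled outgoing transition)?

Answer: DEADLOCK-FREE

Working:
Reach set: {0,3,6}
  0: a→3  b→6  [deg 2]
  3: c→0  [deg 1]
  6: b→0  [deg 1]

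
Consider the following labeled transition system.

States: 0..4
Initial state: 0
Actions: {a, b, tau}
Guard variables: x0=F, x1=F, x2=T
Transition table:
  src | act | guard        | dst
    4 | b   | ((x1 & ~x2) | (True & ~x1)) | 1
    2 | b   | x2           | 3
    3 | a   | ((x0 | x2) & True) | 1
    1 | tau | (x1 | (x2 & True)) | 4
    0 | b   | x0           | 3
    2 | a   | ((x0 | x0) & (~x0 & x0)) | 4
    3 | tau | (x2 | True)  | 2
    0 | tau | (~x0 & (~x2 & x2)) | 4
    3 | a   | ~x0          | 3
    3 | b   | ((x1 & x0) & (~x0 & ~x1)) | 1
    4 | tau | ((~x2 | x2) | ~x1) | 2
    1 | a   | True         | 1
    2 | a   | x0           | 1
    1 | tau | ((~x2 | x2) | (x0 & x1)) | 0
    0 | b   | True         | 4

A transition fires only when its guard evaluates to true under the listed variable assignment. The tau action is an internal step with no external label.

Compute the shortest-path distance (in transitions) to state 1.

Breadth-first toward 1:
  Layer 0: {0}
  Layer 1: {4}
  Layer 2: {1,2}
1 enters at depth 2; path b·b

Answer: 2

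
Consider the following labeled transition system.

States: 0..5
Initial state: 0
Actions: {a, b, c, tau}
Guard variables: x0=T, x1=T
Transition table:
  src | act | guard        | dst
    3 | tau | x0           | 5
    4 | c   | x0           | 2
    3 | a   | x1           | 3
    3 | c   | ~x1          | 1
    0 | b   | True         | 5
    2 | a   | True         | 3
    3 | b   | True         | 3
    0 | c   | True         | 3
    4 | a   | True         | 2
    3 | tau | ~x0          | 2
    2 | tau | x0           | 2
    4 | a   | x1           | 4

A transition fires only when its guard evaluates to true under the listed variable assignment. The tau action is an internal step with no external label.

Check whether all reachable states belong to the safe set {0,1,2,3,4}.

Inv-set: {0,1,2,3,4}
Reach set: {0,3,5}
  0: ✓
  3: ✓
  5: outside
reach 5 via b — violates

Answer: INVARIANT VIOLATED at state 5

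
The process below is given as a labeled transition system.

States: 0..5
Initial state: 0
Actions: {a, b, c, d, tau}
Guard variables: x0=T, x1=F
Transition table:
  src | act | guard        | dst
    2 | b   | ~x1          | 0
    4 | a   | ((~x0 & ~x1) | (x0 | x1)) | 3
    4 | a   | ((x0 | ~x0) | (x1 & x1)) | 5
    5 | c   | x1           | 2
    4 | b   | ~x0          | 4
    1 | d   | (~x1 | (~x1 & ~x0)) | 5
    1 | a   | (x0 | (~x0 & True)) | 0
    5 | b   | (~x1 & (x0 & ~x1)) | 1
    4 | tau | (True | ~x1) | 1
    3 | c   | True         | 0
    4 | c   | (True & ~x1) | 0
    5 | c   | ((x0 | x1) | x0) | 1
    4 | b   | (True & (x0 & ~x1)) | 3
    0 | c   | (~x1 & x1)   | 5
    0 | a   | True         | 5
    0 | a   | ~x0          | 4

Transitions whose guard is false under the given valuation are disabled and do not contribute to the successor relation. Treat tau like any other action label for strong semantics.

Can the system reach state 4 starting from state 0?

Answer: UNREACHABLE

Working:
Guard filter leaves 12 enabled edge(s).
Layer 0: {0}
Layer 1: {5}  cumulative {0,5}
Layer 2: {1}  cumulative {0,1,5}
Reachable = {0,1,5}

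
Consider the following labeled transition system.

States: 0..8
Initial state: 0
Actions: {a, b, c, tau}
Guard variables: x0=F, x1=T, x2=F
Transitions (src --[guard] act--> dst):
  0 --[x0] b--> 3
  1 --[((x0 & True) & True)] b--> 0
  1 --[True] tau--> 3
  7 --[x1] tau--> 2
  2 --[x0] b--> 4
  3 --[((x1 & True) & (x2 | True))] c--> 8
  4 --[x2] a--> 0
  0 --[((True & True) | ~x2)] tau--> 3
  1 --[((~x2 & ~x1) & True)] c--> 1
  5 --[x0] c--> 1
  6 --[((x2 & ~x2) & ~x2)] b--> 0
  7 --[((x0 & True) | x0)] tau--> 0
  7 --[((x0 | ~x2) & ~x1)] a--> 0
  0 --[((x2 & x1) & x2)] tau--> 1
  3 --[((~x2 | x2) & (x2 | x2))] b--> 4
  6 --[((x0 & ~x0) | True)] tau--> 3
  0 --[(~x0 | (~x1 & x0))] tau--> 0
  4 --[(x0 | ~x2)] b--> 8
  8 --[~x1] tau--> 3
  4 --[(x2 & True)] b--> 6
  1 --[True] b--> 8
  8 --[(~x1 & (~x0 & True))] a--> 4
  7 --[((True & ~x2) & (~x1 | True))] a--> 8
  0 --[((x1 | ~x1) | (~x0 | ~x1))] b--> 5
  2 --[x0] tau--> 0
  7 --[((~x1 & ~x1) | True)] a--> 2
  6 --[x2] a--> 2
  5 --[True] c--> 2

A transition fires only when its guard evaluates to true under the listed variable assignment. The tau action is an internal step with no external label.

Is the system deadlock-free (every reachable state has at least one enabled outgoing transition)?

Answer: DEADLOCK at state 2

Trace:
Reachable = {0,2,3,5,8}
  0: b→5  tau→0  tau→3  [3 exit(s)]
  2: ∅  [deadlock]
  3: c→8  [1 exit(s)]
  5: c→2  [1 exit(s)]
  8: ∅  [deadlock]
Path to 2: b·c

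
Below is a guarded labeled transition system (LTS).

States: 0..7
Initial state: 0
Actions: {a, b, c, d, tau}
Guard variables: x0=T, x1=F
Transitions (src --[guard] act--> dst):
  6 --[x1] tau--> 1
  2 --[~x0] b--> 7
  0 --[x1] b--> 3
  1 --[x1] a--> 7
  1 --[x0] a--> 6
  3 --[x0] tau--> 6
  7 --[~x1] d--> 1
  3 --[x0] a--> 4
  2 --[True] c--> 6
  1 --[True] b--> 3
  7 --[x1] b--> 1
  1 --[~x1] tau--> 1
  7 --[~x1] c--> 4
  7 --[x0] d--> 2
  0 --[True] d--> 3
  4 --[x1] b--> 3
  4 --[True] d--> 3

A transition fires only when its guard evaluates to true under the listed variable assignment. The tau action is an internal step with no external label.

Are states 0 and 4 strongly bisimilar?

Answer: BISIMILAR

Working:
Compute ~ classes (split until stable):
  round 0: {{0,1,2,3,4,5,6,7}}
  round 1: {{0,4},{1},{2},{3},{5,6},{7}}
Fixed point at round 2; 6 class(es).
class of 0: {0,4}; class of 4: {0,4}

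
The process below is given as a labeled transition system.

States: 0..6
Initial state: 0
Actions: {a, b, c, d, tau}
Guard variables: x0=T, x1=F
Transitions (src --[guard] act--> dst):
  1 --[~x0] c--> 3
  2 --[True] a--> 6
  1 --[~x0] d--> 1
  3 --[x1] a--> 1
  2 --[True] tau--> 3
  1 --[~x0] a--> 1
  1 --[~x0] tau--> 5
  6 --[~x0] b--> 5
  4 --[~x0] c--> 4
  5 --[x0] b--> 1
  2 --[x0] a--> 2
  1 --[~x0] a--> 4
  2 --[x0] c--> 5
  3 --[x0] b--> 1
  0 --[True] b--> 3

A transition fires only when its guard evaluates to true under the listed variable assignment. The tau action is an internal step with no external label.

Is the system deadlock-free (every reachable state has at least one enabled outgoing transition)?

Reach set: {0,1,3}
  0: b→3  [1 out]
  1: ∅  [no exit]
  3: b→1  [1 out]
witness 1: b·b

Answer: DEADLOCK at state 1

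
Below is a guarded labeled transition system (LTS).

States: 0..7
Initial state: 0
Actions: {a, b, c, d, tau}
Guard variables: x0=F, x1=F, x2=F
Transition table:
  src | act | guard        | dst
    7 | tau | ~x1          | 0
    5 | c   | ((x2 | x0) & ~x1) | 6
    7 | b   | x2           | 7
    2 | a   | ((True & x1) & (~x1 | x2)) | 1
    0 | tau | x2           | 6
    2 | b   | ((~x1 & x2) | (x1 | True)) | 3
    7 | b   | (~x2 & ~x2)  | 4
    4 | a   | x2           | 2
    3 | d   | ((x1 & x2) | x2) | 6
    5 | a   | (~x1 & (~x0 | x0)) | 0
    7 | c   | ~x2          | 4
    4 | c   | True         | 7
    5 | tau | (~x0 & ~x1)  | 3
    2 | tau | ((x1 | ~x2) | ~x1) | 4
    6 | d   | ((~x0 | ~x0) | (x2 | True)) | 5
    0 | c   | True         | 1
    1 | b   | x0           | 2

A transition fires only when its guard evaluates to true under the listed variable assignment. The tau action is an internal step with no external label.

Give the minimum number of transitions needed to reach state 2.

Answer: UNREACHABLE

Analysis:
Breadth-first toward 2:
  Layer 0: {0}
  Layer 1: {1}
2 never appears.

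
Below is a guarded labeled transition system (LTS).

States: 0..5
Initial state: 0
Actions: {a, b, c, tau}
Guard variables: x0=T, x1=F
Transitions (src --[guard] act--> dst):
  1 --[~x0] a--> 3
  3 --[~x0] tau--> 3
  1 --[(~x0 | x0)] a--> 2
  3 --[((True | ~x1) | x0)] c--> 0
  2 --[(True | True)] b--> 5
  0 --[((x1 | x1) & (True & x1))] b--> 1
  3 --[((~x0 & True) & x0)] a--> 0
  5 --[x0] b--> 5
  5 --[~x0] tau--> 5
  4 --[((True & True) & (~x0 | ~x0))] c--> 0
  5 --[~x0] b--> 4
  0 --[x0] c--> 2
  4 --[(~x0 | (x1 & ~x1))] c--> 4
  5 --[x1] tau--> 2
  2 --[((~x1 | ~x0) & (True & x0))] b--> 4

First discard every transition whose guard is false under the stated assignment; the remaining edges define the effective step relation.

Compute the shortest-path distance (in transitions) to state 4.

Answer: 2

Trace:
BFS to 4:
  L0 = {0}
  L1 = {2}
  L2 = {4,5}
4 enters at depth 2; path c·b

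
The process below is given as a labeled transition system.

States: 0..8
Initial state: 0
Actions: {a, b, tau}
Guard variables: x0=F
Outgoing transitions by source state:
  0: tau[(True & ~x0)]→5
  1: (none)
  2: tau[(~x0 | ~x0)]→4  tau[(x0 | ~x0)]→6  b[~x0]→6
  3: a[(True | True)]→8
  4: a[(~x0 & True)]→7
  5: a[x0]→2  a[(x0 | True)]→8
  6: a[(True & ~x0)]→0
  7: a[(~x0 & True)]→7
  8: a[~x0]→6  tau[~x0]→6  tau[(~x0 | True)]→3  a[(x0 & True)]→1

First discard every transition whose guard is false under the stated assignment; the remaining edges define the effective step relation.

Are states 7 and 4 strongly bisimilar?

Refine partition for ~:
  P[0] = {{0,1,2,3,4,5,6,7,8}}
  P[1] = {{0},{1},{2},{3,4,5,6,7},{8}}
  P[2] = {{0},{1},{2},{3,5},{4,7},{6},{8}}
Fixed point at round 3; 7 class(es).
class of 7: {4,7}; class of 4: {4,7}

Answer: BISIMILAR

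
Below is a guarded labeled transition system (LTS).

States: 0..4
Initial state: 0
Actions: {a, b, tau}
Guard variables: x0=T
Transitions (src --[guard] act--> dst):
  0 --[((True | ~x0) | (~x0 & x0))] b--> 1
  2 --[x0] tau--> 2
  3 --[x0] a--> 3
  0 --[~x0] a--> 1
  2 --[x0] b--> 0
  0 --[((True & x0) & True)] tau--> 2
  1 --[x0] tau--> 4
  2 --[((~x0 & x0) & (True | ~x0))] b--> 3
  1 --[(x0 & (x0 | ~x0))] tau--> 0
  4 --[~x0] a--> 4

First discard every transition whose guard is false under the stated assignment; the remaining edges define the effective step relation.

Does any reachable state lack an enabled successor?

R = {0,1,2,4}
  0: b→1  tau→2  [2 out]
  1: tau→0  tau→4  [2 out]
  2: b→0  tau→2  [2 out]
  4: ∅  [no exit]
witness 4: b·tau

Answer: DEADLOCK at state 4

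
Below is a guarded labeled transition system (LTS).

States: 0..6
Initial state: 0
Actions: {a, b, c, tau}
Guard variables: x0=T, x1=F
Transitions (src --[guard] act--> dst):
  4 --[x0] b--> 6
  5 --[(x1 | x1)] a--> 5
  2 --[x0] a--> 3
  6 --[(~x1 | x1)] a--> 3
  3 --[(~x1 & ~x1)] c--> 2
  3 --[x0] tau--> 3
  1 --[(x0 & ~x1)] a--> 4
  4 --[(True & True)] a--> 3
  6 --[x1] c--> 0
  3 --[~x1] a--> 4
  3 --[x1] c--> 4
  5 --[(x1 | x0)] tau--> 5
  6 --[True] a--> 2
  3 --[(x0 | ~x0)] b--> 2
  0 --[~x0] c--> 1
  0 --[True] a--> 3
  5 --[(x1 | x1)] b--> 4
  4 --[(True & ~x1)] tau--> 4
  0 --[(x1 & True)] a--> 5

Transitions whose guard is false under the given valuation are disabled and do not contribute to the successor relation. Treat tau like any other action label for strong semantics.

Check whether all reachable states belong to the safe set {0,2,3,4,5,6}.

Answer: INVARIANT HOLDS

Working:
Safe = {0,2,3,4,5,6}
R = {0,2,3,4,6}
  0: ok
  2: ok
  3: ok
  4: ok
  6: ok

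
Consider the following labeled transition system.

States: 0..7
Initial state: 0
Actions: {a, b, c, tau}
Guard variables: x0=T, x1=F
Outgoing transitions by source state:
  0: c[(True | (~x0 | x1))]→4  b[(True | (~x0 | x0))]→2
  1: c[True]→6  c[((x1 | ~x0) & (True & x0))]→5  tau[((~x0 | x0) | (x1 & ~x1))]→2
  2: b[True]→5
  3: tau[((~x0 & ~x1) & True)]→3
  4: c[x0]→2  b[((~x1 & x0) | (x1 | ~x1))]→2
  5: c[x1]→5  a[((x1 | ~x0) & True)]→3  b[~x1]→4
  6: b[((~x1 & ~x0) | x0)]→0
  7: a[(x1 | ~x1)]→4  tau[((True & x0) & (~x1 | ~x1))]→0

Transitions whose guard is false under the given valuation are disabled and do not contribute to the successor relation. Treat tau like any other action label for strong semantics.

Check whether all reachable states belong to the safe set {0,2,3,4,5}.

Safe = {0,2,3,4,5}
Reachable = {0,2,4,5}
  0: ✓
  2: ✓
  4: ✓
  5: ✓

Answer: INVARIANT HOLDS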